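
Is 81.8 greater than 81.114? Yes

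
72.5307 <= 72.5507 True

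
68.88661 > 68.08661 True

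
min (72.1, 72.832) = 72.1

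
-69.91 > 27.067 False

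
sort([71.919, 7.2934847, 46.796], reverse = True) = [71.919, 46.796, 7.2934847]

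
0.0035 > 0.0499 False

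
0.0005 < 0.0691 True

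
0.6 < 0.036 False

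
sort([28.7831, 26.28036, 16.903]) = [16.903, 26.28036, 28.7831]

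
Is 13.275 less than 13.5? Yes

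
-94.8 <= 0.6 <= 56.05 True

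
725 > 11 True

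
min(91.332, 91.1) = 91.1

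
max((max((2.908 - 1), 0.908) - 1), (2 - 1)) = 1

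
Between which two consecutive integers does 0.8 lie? 0 and 1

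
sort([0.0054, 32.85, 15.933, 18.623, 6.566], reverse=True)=[32.85, 18.623, 15.933, 6.566, 0.0054]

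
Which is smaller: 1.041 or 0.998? 0.998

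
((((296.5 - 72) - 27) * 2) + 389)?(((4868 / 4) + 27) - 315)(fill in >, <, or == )<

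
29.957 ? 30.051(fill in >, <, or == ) <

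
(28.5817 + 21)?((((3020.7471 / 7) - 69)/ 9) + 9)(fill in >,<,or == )>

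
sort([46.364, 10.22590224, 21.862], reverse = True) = [46.364, 21.862, 10.22590224]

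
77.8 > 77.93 False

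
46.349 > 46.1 True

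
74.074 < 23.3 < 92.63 False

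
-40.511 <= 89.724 True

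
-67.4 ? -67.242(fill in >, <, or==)<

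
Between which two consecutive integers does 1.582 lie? 1 and 2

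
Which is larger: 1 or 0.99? 1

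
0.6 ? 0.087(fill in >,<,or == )>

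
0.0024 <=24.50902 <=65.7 True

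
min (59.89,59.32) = 59.32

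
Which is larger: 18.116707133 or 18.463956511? 18.463956511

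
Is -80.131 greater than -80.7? Yes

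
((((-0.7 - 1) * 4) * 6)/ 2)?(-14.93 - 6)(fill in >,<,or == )>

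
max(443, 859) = 859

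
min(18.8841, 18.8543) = 18.8543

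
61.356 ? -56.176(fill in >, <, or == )>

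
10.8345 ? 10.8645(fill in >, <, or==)<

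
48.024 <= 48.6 True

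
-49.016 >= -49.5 True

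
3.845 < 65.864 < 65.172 False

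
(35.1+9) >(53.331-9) False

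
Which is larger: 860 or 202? 860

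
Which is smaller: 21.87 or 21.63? 21.63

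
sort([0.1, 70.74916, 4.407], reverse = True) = [70.74916, 4.407, 0.1]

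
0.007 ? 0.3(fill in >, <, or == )<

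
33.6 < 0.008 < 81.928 False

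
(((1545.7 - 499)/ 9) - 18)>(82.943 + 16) False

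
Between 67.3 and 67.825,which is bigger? 67.825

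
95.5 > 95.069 True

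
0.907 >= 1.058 False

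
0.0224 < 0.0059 False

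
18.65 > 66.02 False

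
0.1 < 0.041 False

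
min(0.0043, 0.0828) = 0.0043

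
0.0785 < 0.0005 False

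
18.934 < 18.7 False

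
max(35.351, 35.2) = 35.351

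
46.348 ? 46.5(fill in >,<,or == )<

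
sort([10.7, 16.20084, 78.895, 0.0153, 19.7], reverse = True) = [78.895, 19.7, 16.20084, 10.7, 0.0153]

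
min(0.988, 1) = 0.988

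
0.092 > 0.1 False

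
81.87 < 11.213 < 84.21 False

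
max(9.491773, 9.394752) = 9.491773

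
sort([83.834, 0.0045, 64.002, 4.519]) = [0.0045, 4.519, 64.002, 83.834]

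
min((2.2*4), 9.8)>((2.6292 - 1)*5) True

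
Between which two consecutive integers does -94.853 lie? -95 and -94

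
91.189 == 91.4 False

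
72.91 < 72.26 False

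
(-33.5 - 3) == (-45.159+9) False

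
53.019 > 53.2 False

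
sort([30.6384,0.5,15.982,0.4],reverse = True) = [30.6384,15.982,0.5,0.4]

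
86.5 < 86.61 True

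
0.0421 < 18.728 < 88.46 True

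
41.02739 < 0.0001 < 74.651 False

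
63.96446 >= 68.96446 False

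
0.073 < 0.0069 False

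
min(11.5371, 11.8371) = 11.5371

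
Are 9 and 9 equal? Yes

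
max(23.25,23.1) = 23.25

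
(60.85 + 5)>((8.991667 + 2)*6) False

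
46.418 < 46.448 True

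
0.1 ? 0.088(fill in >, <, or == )>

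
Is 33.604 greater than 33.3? Yes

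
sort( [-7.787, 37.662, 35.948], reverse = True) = [37.662, 35.948, -7.787]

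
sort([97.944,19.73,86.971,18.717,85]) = [18.717,19.73,85,86.971,97.944]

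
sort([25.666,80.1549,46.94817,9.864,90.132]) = [9.864,25.666,46.94817,80.1549,90.132]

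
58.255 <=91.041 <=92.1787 True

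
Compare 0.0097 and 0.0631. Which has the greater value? 0.0631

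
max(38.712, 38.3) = 38.712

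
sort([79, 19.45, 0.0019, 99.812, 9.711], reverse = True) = [99.812, 79, 19.45, 9.711, 0.0019]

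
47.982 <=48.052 True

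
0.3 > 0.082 True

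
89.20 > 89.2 False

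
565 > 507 True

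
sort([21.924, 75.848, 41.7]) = [21.924, 41.7, 75.848]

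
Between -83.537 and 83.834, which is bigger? 83.834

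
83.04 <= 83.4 True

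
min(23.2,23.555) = 23.2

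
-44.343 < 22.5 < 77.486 True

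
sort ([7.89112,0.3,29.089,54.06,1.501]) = [0.3,1.501,7.89112,29.089,54.06]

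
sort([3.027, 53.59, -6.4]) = [-6.4, 3.027, 53.59]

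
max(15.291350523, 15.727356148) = 15.727356148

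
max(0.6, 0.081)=0.6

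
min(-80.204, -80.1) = -80.204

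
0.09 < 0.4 True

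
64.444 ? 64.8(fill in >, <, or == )<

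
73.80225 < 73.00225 False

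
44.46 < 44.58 True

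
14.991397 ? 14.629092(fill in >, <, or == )>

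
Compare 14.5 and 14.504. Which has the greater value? 14.504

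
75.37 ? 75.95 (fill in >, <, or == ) <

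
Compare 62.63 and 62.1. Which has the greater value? 62.63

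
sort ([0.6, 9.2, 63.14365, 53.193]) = [0.6, 9.2, 53.193, 63.14365]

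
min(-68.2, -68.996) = -68.996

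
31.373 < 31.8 True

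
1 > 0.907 True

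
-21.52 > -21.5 False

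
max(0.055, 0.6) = 0.6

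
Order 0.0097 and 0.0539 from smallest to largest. 0.0097, 0.0539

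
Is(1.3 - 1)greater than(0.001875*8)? Yes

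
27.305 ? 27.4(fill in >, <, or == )<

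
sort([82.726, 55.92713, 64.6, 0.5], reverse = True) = [82.726, 64.6, 55.92713, 0.5]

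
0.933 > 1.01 False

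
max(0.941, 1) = 1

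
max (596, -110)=596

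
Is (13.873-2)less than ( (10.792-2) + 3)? No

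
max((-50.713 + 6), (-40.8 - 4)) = -44.713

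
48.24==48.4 False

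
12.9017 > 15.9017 False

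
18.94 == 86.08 False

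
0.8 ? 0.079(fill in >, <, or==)>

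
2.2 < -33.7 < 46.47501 False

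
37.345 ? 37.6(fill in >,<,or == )<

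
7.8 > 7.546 True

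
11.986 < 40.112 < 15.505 False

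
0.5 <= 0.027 False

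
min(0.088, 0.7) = 0.088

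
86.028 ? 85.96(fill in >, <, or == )>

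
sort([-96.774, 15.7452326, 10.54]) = [-96.774, 10.54, 15.7452326]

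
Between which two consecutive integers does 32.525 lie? 32 and 33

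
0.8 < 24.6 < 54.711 True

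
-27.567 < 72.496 True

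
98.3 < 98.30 False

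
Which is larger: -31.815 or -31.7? -31.7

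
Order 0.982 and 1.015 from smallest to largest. 0.982, 1.015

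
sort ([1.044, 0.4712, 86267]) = [0.4712, 1.044, 86267]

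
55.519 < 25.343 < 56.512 False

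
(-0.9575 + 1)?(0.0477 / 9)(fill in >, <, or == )>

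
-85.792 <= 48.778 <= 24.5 False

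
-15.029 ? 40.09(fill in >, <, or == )<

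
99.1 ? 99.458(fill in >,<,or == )<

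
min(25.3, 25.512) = 25.3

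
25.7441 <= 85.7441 True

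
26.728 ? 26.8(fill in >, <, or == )<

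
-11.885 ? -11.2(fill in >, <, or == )<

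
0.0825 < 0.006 False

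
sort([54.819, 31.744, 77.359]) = [31.744, 54.819, 77.359]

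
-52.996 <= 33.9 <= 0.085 False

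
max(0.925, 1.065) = 1.065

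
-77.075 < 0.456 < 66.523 True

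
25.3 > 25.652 False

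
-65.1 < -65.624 False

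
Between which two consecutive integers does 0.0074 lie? 0 and 1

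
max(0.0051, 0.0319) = 0.0319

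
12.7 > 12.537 True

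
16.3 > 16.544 False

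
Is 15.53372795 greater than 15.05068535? Yes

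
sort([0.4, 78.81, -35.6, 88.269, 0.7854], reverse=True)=[88.269, 78.81, 0.7854, 0.4, -35.6]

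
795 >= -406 True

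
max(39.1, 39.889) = 39.889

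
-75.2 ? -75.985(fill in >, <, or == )>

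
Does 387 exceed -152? Yes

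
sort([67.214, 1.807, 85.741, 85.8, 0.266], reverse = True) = [85.8, 85.741, 67.214, 1.807, 0.266]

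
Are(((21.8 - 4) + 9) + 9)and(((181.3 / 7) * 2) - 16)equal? Yes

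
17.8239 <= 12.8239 False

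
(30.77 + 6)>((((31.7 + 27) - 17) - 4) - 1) True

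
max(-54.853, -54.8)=-54.8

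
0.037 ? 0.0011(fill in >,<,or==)>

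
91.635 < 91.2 False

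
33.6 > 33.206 True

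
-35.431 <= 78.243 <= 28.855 False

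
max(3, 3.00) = 3.00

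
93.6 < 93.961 True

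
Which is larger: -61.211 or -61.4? -61.211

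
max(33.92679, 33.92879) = 33.92879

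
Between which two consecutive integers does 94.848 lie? 94 and 95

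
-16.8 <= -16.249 True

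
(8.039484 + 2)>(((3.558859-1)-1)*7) False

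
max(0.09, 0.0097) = 0.09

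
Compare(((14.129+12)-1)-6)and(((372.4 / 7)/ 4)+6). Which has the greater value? (((372.4 / 7)/ 4)+6)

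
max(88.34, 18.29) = 88.34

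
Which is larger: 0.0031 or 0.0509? 0.0509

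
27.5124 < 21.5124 False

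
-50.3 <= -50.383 False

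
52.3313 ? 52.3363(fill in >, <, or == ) <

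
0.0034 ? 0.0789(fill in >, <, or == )<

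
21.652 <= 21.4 False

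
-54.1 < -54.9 False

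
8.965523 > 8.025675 True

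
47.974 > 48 False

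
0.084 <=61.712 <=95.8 True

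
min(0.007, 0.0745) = 0.007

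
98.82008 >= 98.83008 False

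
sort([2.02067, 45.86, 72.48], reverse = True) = [72.48, 45.86, 2.02067]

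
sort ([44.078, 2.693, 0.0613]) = [0.0613, 2.693, 44.078]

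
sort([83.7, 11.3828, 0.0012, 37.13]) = [0.0012, 11.3828, 37.13, 83.7]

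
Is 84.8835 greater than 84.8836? No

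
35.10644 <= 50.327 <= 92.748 True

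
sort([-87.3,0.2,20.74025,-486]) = [-486,-87.3,0.2,20.74025]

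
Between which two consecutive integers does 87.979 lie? 87 and 88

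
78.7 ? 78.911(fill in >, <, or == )<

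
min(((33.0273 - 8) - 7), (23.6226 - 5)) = 18.0273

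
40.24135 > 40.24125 True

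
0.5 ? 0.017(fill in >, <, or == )>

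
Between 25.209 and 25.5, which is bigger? 25.5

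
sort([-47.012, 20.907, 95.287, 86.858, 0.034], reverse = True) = [95.287, 86.858, 20.907, 0.034, -47.012]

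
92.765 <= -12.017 False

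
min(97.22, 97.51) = 97.22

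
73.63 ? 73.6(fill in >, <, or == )>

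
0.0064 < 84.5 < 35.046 False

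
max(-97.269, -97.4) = -97.269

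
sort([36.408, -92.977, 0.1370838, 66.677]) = [-92.977, 0.1370838, 36.408, 66.677]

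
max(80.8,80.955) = 80.955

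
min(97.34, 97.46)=97.34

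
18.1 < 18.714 True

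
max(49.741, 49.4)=49.741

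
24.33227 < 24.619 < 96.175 True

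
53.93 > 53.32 True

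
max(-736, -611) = -611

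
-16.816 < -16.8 True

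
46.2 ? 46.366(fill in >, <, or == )<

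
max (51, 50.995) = 51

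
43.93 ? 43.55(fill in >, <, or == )>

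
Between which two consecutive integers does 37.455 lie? 37 and 38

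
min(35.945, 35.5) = 35.5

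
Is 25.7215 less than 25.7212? No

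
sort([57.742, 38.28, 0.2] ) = [0.2, 38.28, 57.742]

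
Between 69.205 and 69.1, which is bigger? 69.205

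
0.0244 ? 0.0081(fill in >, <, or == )>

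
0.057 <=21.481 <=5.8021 False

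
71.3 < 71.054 False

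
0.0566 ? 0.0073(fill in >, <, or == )>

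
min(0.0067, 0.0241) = 0.0067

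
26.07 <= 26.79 True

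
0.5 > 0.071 True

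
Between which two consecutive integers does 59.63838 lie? 59 and 60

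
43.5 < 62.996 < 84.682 True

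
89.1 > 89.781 False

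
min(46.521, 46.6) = 46.521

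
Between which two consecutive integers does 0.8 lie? 0 and 1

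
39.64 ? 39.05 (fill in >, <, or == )>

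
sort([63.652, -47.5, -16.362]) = [-47.5, -16.362, 63.652]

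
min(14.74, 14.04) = 14.04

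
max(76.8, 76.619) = 76.8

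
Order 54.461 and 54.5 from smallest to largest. 54.461, 54.5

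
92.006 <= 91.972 False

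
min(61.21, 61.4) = 61.21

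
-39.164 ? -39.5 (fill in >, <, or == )>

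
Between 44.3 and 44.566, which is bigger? 44.566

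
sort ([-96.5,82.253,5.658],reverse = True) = [82.253,5.658,-96.5]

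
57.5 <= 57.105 False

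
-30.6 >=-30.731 True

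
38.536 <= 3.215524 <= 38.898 False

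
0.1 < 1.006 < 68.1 True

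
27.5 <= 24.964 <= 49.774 False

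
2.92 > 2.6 True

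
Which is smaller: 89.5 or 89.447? 89.447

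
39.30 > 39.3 False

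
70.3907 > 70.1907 True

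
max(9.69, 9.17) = 9.69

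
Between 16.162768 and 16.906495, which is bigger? 16.906495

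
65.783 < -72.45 False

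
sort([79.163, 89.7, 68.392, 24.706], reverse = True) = [89.7, 79.163, 68.392, 24.706]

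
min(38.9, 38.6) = 38.6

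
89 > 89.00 False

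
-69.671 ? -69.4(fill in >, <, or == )<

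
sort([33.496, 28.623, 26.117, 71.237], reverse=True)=[71.237, 33.496, 28.623, 26.117]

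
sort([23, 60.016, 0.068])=[0.068, 23, 60.016]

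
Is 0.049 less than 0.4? Yes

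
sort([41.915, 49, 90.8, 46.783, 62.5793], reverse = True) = [90.8, 62.5793, 49, 46.783, 41.915]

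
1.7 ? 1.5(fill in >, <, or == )>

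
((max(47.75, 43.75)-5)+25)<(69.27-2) False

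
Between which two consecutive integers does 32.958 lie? 32 and 33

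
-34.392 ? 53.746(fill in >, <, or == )<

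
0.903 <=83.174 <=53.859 False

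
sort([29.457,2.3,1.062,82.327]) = [1.062,2.3,29.457,82.327]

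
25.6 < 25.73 True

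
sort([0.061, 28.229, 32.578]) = [0.061, 28.229, 32.578]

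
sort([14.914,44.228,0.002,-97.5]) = [-97.5,0.002,14.914,44.228]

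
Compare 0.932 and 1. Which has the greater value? 1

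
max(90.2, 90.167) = 90.2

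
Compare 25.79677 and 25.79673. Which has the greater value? 25.79677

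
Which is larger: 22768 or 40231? 40231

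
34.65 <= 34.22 False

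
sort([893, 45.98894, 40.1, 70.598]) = [40.1, 45.98894, 70.598, 893]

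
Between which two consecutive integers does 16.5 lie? 16 and 17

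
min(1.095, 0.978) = 0.978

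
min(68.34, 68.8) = 68.34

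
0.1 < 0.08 False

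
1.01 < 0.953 False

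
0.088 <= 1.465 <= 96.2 True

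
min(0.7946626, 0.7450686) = 0.7450686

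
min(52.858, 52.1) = 52.1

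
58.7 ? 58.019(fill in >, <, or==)>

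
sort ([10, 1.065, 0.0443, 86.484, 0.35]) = [0.0443, 0.35, 1.065, 10, 86.484]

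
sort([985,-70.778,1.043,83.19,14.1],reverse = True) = [985,83.19,14.1,1.043,-70.778]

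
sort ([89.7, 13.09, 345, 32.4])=[13.09, 32.4, 89.7, 345]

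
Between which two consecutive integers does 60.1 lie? 60 and 61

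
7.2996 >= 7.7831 False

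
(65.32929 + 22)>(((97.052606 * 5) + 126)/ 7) True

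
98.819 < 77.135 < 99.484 False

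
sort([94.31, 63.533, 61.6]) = [61.6, 63.533, 94.31]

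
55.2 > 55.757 False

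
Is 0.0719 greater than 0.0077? Yes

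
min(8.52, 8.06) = 8.06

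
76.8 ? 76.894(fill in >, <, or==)<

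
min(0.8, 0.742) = 0.742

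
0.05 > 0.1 False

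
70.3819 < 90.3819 True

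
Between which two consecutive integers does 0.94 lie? 0 and 1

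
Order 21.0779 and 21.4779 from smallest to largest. 21.0779,21.4779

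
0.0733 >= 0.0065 True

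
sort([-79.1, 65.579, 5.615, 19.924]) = [-79.1, 5.615, 19.924, 65.579]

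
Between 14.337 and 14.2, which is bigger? 14.337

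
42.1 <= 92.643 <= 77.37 False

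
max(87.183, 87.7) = 87.7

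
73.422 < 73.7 True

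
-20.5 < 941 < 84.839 False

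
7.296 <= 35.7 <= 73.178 True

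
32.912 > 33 False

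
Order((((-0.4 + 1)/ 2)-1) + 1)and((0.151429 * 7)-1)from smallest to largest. ((0.151429 * 7)-1), ((((-0.4 + 1)/ 2)-1) + 1)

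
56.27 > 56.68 False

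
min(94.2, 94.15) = 94.15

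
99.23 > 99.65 False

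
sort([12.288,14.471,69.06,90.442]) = [12.288,14.471,69.06,90.442]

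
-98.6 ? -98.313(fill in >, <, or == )<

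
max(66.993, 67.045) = 67.045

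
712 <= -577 False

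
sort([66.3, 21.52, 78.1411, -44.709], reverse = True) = [78.1411, 66.3, 21.52, -44.709]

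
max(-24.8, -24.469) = -24.469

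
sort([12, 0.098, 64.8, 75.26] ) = [0.098, 12, 64.8, 75.26]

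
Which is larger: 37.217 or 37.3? 37.3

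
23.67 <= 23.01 False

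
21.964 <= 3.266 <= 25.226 False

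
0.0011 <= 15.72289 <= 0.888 False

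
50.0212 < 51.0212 True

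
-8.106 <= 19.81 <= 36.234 True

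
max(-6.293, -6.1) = -6.1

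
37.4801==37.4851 False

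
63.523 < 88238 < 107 False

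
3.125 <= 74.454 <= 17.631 False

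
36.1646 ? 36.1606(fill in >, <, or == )>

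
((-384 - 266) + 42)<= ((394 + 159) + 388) True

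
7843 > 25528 False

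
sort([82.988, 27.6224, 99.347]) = [27.6224, 82.988, 99.347]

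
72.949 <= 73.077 True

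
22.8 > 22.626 True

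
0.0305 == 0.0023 False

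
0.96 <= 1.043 True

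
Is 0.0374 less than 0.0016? No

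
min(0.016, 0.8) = 0.016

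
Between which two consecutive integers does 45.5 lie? 45 and 46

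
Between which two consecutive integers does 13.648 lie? 13 and 14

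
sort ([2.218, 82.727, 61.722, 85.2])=[2.218, 61.722, 82.727, 85.2]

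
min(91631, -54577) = -54577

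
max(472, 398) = 472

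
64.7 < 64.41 False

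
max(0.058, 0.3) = 0.3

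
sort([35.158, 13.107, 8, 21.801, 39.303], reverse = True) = [39.303, 35.158, 21.801, 13.107, 8]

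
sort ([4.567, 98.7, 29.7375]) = [4.567, 29.7375, 98.7]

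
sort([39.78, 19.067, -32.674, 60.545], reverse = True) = [60.545, 39.78, 19.067, -32.674]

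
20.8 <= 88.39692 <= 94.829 True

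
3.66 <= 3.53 False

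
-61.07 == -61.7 False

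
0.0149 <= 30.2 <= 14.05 False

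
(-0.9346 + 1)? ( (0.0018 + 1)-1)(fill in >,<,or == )>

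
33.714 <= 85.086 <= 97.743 True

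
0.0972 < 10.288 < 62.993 True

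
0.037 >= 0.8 False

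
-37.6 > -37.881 True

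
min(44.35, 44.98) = 44.35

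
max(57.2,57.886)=57.886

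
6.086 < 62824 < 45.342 False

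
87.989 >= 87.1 True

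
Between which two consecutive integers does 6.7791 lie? 6 and 7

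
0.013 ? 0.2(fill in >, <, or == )<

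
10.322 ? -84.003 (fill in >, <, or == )>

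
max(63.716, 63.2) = 63.716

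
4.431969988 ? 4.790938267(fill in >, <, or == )<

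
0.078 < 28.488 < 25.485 False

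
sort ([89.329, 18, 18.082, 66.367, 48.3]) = [18, 18.082, 48.3, 66.367, 89.329]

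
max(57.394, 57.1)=57.394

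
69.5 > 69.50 False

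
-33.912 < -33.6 True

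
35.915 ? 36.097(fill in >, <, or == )<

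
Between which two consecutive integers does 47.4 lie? 47 and 48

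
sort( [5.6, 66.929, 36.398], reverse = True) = [66.929, 36.398, 5.6]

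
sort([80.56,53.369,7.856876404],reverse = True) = [80.56,53.369,7.856876404]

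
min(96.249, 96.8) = 96.249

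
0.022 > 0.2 False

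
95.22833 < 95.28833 True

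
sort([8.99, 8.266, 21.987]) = [8.266, 8.99, 21.987]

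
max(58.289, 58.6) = 58.6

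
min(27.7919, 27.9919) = 27.7919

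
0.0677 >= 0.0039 True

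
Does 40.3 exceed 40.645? No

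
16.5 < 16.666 True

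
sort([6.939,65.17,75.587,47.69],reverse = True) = [75.587,65.17,47.69,6.939]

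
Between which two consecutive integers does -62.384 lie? -63 and -62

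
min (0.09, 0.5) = 0.09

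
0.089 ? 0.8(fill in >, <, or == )<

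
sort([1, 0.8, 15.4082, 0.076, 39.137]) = [0.076, 0.8, 1, 15.4082, 39.137]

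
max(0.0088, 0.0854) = 0.0854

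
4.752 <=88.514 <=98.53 True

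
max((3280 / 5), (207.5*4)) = 830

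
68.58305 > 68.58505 False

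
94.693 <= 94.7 True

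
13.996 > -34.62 True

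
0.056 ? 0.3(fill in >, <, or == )<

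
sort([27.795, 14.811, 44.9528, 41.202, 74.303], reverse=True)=[74.303, 44.9528, 41.202, 27.795, 14.811]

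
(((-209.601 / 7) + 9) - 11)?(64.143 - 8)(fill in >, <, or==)<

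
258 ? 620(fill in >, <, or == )<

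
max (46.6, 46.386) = 46.6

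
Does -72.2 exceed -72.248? Yes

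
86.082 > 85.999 True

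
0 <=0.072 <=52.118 True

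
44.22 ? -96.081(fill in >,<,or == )>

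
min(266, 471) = 266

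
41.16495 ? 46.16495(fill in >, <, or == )<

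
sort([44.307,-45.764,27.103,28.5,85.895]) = [-45.764,27.103,28.5,44.307,85.895]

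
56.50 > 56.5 False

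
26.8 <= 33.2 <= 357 True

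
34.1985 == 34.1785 False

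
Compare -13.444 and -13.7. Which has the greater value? -13.444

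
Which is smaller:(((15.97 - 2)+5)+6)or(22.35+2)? (22.35+2)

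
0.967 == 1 False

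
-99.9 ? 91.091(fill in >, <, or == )<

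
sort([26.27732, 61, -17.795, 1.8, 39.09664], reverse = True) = [61, 39.09664, 26.27732, 1.8, -17.795]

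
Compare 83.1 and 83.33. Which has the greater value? 83.33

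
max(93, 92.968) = 93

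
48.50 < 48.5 False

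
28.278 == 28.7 False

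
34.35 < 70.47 True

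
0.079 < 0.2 True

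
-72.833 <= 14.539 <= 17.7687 True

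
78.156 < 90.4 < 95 True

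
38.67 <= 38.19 False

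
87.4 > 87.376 True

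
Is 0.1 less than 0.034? No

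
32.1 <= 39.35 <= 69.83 True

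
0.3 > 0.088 True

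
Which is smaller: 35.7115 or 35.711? 35.711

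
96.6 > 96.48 True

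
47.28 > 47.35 False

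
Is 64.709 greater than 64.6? Yes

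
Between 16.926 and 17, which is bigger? 17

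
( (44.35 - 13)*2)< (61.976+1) True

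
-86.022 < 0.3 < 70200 True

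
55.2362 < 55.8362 True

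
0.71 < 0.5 False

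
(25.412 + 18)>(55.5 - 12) False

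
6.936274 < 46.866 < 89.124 True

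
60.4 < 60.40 False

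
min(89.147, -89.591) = -89.591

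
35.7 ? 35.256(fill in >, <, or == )>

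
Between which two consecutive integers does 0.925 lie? 0 and 1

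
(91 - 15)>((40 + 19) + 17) False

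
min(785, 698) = 698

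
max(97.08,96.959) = 97.08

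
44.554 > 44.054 True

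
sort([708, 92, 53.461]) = [53.461, 92, 708]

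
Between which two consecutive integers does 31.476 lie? 31 and 32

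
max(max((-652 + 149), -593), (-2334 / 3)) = -503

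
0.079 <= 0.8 True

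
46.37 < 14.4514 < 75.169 False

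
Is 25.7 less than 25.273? No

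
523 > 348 True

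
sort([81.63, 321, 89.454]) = [81.63, 89.454, 321]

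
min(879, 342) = 342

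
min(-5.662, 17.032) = -5.662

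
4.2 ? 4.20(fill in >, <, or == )==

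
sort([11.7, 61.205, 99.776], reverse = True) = [99.776, 61.205, 11.7]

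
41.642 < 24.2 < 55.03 False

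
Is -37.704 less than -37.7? Yes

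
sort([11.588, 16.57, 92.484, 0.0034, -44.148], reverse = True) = [92.484, 16.57, 11.588, 0.0034, -44.148]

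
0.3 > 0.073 True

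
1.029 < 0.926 False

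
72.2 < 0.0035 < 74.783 False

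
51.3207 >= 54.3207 False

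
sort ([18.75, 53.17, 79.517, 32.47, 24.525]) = [18.75, 24.525, 32.47, 53.17, 79.517]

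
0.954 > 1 False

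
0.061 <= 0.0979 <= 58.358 True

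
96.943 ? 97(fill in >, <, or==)<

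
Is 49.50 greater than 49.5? No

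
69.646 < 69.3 False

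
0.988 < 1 True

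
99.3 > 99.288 True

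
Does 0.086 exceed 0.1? No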